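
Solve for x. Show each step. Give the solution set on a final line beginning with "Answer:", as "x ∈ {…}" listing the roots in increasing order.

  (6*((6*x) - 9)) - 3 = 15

Step 1. [(6*((6*x) - 9)) - 3 = 15] peel the -3: add 3 from each side. So sub: 6*((6*x) - 9) = 18.
Step 2. [6*((6*x) - 9) = 18] divide by the outer 6. So div: (6*x) - 9 = 3.
Step 3. [(6*x) - 9 = 3] add 9: x sits inside (… - 9), so sub: 6*x = 12.
Step 4. [6*x = 12] leading coefficient 6: divide by 6. So div: x = 2.

Answer: x ∈ {2}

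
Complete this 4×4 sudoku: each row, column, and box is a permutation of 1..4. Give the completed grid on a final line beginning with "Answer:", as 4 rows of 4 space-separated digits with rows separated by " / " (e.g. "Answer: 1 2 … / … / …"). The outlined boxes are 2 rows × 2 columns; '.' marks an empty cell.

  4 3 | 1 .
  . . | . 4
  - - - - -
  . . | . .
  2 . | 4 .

Step 1. [r4c2∈{1}] r4c2 has the single candidate 1 ⇒ r4c2=1.
Step 2. [r4c4∈{3}] r4c4's peers cover all but 3. So r4c4=3.
Step 3. [r1c4∈{2}] r1c4 has the single candidate 2 ⇒ r1c4=2.
Step 4. [r3c1∈{3}] r3c1's peers cover all but 3 ⇒ r3c1=3.
Step 5. [r3c2∈{4}] r3c2 has the single candidate 4 ⇒ r3c2=4.
Step 6. [r2c1∈{1}] r2c1's peers cover all but 1, so r2c1=1.
Step 7. [r2c2∈{2}] r2c2's peers cover all but 2, so r2c2=2.
Step 8. [r3c4∈{1}] nothing but 1 survives at r3c4, so r3c4=1.
Step 9. [r3c3∈{2}] only 2 remains possible at r3c3 ⇒ r3c3=2.
Step 10. [r2c3∈{3}] r2c3 has the single candidate 3 ⇒ r2c3=3.

Answer: 4 3 1 2 / 1 2 3 4 / 3 4 2 1 / 2 1 4 3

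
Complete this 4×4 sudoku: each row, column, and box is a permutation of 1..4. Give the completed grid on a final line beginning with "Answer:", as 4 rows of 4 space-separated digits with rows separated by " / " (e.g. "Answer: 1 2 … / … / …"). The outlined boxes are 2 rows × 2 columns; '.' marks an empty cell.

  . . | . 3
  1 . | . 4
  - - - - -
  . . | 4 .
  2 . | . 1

Step 1. [r2c2∈{2,3}] 3 has one home in row 2: r2c2. So r2c2=3.
Step 2. [r1c2∈{2,4}] 2 has one home in col 2: r1c2, so r1c2=2.
Step 3. [r3c2∈{1}] only 1 remains possible at r3c2, so r3c2=1.
Step 4. [r1c1∈{4}] r1c1 has the single candidate 4, so r1c1=4.
Step 5. [r4c2∈{4}] r4c2 has the single candidate 4 ⇒ r4c2=4.
Step 6. [r4c3∈{3}] r4c3 has the single candidate 3 ⇒ r4c3=3.
Step 7. [r2c3∈{2}] only 2 remains possible at r2c3. So r2c3=2.
Step 8. [r3c4∈{2}] r3c4 is down to just 2 ⇒ r3c4=2.
Step 9. [r1c3∈{1}] r1c3's peers cover all but 1. So r1c3=1.
Step 10. [r3c1∈{3}] r3c1 is down to just 3, so r3c1=3.

Answer: 4 2 1 3 / 1 3 2 4 / 3 1 4 2 / 2 4 3 1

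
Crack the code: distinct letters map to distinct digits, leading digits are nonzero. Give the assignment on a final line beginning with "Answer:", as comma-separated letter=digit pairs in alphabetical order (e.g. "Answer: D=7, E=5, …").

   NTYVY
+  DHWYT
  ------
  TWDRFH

Step 1. [col 1: Y + T ≡ H (mod 10)] T=1 is one option consistent with column 1 (Y + T ≡ H (mod 10), carry-in 0) — take it. So T=1.
Step 2. [col 1: Y + T ≡ H (mod 10)] column 1 (Y + T ≡ H (mod 10), carry-in 0) doesn't pin H yet; pick H=7 and continue. So H=7.
Step 3. [col 1: Y + T ≡ H (mod 10)] from column 1 (T=1, H=7, carry-in 0, digits 1,7 already taken and all letters distinct): Y must equal 6 ⇒ Y=6.
Step 4. [col 2: V + Y ≡ F (mod 10)] several values work for V in column 2 (V + Y ≡ F (mod 10), carry-in 0); try V=2. So V=2.
Step 5. [col 2: V + Y ≡ F (mod 10)] column 2 reads V+Y+carry(0)=F with V=2, Y=6; with digits 1,2,6,7 already taken and all letters distinct, the only value for F is 8 ⇒ F=8.
Step 6. [col 3: Y + W ≡ R (mod 10)] W=4 is one option consistent with column 3 (Y + W ≡ R (mod 10), carry-in 0) — take it. So W=4.
Step 7. [col 3: Y + W ≡ R (mod 10)] in column 3 we have Y+W≡R with carry-in 0; given Y=6, W=4 and digits 1,2,4,6,7,8 already taken and all letters distinct, that pins R to 0, so R=0.
Step 8. [col 4: T + H ≡ D (mod 10)] in column 4 we have T+H≡D with carry-in 1; given T=1, H=7 and digits 0,1,2,4,6,7,8 already taken and all letters distinct, that pins D to 9 ⇒ D=9.
Step 9. [col 5: N + D ≡ W (mod 10)] from column 5 (D=9, W=4, carry-in 0, digits 0,1,2,4,6,7,8,9 already taken and all letters distinct): N must equal 5, so N=5.

Answer: D=9, F=8, H=7, N=5, R=0, T=1, V=2, W=4, Y=6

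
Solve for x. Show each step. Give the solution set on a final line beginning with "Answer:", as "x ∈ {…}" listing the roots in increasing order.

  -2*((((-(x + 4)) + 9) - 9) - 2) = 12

Step 1. [-2*((((-(x + 4)) + 9) - 9) - 2) = 12] divide by the outer -2, so div: (((-(x + 4)) + 9) - 9) - 2 = -6.
Step 2. [(((-(x + 4)) + 9) - 9) - 2 = -6] peel the -2: add 2 from each side ⇒ sub: ((-(x + 4)) + 9) - 9 = -4.
Step 3. [((-(x + 4)) + 9) - 9 = -4] add 9: x sits inside (… - 9) ⇒ sub: (-(x + 4)) + 9 = 5.
Step 4. [(-(x + 4)) + 9 = 5] subtract 9: x sits inside (… + 9), so sub: -(x + 4) = -4.
Step 5. [-(x + 4) = -4] flip signs both sides, so neg: x + 4 = 4.
Step 6. [x + 4 = 4] 4 comes off first (subtract 4) ⇒ sub: x = 0.

Answer: x ∈ {0}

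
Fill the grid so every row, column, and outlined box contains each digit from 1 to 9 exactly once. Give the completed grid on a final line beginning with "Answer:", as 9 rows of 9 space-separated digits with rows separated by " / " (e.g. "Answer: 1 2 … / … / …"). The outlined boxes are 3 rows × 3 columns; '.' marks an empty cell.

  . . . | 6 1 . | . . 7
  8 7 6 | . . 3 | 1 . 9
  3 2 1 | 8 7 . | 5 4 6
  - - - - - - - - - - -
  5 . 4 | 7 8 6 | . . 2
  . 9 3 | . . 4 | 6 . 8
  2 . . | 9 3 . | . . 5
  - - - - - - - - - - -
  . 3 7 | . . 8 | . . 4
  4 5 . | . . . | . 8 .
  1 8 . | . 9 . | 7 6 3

Step 1. [r2c8∈{2}] r2c8 is down to just 2, so r2c8=2.
Step 2. [r7c8∈{1,5,9}] col 8 places 5 nowhere but r7c8. So r7c8=5.
Step 3. [r1c6∈{2,5,9}] 2 has one home in row 1: r1c6. So r1c6=2.
Step 4. [r7c4∈{1,2}] 1 has one home in row 7: r7c4 ⇒ r7c4=1.
Step 5. [r5c8∈{1,7}] in row 5, 1 fits only at r5c8. So r5c8=1.
Step 6. [r9c4∈{2,4,5}] 4 has one home in row 9: r9c4, so r9c4=4.
Step 7. [r4c8∈{3,9}] r4c8 is the only open cell in col 8 admitting 9. So r4c8=9.
Step 8. [r8c5∈{2,6}] row 8 places 6 nowhere but r8c5 ⇒ r8c5=6.
Step 9. [r7c5∈{2}] r7c5's peers cover all but 2. So r7c5=2.
Step 10. [r1c1∈{9}] nothing but 9 survives at r1c1, so r1c1=9.
Step 11. [r2c4∈{5}] r2c4 has the single candidate 5, so r2c4=5.
Step 12. [r8c3∈{2,9}] col 3 places 9 nowhere but r8c3 ⇒ r8c3=9.
Step 13. [r6c6∈{1}] r6c6 is down to just 1, so r6c6=1.
Step 14. [r1c8∈{3}] r1c8 has the single candidate 3 ⇒ r1c8=3.
Step 15. [r6c2∈{6}] nothing but 6 survives at r6c2 ⇒ r6c2=6.
Step 16. [r8c4∈{3}] r8c4 has the single candidate 3. So r8c4=3.
Step 17. [r8c6∈{7}] only 7 remains possible at r8c6. So r8c6=7.
Step 18. [r9c6∈{5}] nothing but 5 survives at r9c6, so r9c6=5.
Step 19. [r5c1∈{7}] nothing but 7 survives at r5c1 ⇒ r5c1=7.
Step 20. [r6c3∈{8}] r6c3 has the single candidate 8. So r6c3=8.
Step 21. [r8c9∈{1}] nothing but 1 survives at r8c9 ⇒ r8c9=1.
Step 22. [r2c5∈{4}] r2c5's peers cover all but 4 ⇒ r2c5=4.
Step 23. [r1c2∈{4}] only 4 remains possible at r1c2, so r1c2=4.
Step 24. [r1c7∈{8}] r1c7 has the single candidate 8. So r1c7=8.
Step 25. [r7c7∈{9}] only 9 remains possible at r7c7. So r7c7=9.
Step 26. [r5c4∈{2}] r5c4's peers cover all but 2. So r5c4=2.
Step 27. [r9c3∈{2}] only 2 remains possible at r9c3, so r9c3=2.
Step 28. [r3c6∈{9}] only 9 remains possible at r3c6 ⇒ r3c6=9.
Step 29. [r6c7∈{4}] r6c7 is down to just 4 ⇒ r6c7=4.
Step 30. [r4c2∈{1}] only 1 remains possible at r4c2, so r4c2=1.
Step 31. [r6c8∈{7}] nothing but 7 survives at r6c8. So r6c8=7.
Step 32. [r5c5∈{5}] r5c5's peers cover all but 5 ⇒ r5c5=5.
Step 33. [r4c7∈{3}] r4c7 is down to just 3, so r4c7=3.
Step 34. [r7c1∈{6}] r7c1's peers cover all but 6, so r7c1=6.
Step 35. [r1c3∈{5}] r1c3 is down to just 5. So r1c3=5.
Step 36. [r8c7∈{2}] r8c7 has the single candidate 2 ⇒ r8c7=2.

Answer: 9 4 5 6 1 2 8 3 7 / 8 7 6 5 4 3 1 2 9 / 3 2 1 8 7 9 5 4 6 / 5 1 4 7 8 6 3 9 2 / 7 9 3 2 5 4 6 1 8 / 2 6 8 9 3 1 4 7 5 / 6 3 7 1 2 8 9 5 4 / 4 5 9 3 6 7 2 8 1 / 1 8 2 4 9 5 7 6 3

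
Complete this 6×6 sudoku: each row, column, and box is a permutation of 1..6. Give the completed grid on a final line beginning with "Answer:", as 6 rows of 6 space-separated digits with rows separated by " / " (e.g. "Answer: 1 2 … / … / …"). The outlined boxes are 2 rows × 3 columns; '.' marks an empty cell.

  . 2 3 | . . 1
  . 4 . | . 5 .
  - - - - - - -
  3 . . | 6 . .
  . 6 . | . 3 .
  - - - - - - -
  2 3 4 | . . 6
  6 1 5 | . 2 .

Step 1. [r4c1∈{1,4,5}] across col 1, 4 lands solely at r4c1. So r4c1=4.
Step 2. [r5c4∈{1,5}] in row 5, 5 fits only at r5c4 ⇒ r5c4=5.
Step 3. [r4c4∈{1,2}] across col 4, 1 lands solely at r4c4, so r4c4=1.
Step 4. [r3c5∈{4}] r3c5's peers cover all but 4. So r3c5=4.
Step 5. [r4c3∈{2}] r4c3's peers cover all but 2, so r4c3=2.
Step 6. [r6c6∈{3,4}] r6c6 is the only open cell in col 6 admitting 4 ⇒ r6c6=4.
Step 7. [r2c4∈{2,3}] across col 4, 2 lands solely at r2c4. So r2c4=2.
Step 8. [r3c6∈{2,5}] in row 3, 2 fits only at r3c6 ⇒ r3c6=2.
Step 9. [r3c3∈{1}] only 1 remains possible at r3c3. So r3c3=1.
Step 10. [r2c1∈{1}] nothing but 1 survives at r2c1. So r2c1=1.
Step 11. [r3c2∈{5}] r3c2 has the single candidate 5 ⇒ r3c2=5.
Step 12. [r6c4∈{3}] r6c4 has the single candidate 3. So r6c4=3.
Step 13. [r1c5∈{6}] only 6 remains possible at r1c5, so r1c5=6.
Step 14. [r1c1∈{5}] r1c1 has the single candidate 5, so r1c1=5.
Step 15. [r5c5∈{1}] nothing but 1 survives at r5c5. So r5c5=1.
Step 16. [r4c6∈{5}] r4c6 has the single candidate 5. So r4c6=5.
Step 17. [r1c4∈{4}] only 4 remains possible at r1c4. So r1c4=4.
Step 18. [r2c3∈{6}] nothing but 6 survives at r2c3 ⇒ r2c3=6.
Step 19. [r2c6∈{3}] r2c6 has the single candidate 3, so r2c6=3.

Answer: 5 2 3 4 6 1 / 1 4 6 2 5 3 / 3 5 1 6 4 2 / 4 6 2 1 3 5 / 2 3 4 5 1 6 / 6 1 5 3 2 4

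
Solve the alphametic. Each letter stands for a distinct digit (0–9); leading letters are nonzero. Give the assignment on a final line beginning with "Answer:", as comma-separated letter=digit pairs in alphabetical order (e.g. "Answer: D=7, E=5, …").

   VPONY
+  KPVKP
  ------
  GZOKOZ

Step 1. [G] the sum has 6 digits but both addends have 5; that extra leading digit G is the final carry, namely 1. So G=1.
Step 2. [col 1: Y + P ≡ Z (mod 10)] Y=9 is one option consistent with column 1 (Y + P ≡ Z (mod 10), carry-in 0) — take it, so Y=9.
Step 3. [col 1: Y + P ≡ Z (mod 10)] column 1 (Y + P ≡ Z (mod 10), carry-in 0) doesn't pin Z yet; pick Z=4 and continue. So Z=4.
Step 4. [col 1: Y + P ≡ Z (mod 10)] in column 1 we have Y+P≡Z with carry-in 0; given Y=9, Z=4 and digits 1,4,9 already taken and all letters distinct, that pins P to 5. So P=5.
Step 5. [col 2: N + K ≡ O (mod 10)] no forcing yet in column 2 (carry-in 1); O=0 is free and consistent — try it ⇒ O=0.
Step 6. [col 2: N + K ≡ O (mod 10)] several values work for N in column 2 (N + K ≡ O (mod 10), carry-in 1); try N=2 ⇒ N=2.
Step 7. [col 2: N + K ≡ O (mod 10)] from column 2 (N=2, O=0, carry-in 1, digits 0,1,2,4,5,9 already taken and all letters distinct): K must equal 7. So K=7.
Step 8. [col 3: O + V ≡ K (mod 10)] in column 3 we have O+V≡K with carry-in 1; given O=0, K=7 and digits 0,1,2,4,5,7,9 already taken and all letters distinct, that pins V to 6. So V=6.

Answer: G=1, K=7, N=2, O=0, P=5, V=6, Y=9, Z=4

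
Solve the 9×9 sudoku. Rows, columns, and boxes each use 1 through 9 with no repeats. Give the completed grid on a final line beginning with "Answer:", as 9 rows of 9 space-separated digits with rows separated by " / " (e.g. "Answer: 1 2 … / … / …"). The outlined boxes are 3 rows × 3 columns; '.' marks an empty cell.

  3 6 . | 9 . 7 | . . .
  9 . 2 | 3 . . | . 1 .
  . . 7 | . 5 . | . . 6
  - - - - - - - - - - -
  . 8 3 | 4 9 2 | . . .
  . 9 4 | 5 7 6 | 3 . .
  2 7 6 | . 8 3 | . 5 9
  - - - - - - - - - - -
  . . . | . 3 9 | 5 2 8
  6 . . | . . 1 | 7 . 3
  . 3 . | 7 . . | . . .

Step 1. [r9c5∈{2,4,6}] r9c5 is the only open cell in row 9 admitting 2 ⇒ r9c5=2.
Step 2. [r5c1∈{1}] only 1 remains possible at r5c1 ⇒ r5c1=1.
Step 3. [r6c7∈{1,4}] row 6 places 4 nowhere but r6c7. So r6c7=4.
Step 4. [r2c7∈{8}] only 8 remains possible at r2c7. So r2c7=8.
Step 5. [r1c8∈{4}] r1c8 is down to just 4, so r1c8=4.
Step 6. [r1c3∈{1,5,8}] in row 1, 8 fits only at r1c3 ⇒ r1c3=8.
Step 7. [r3c1∈{4}] r3c1's peers cover all but 4, so r3c1=4.
Step 8. [r8c8∈{9}] r8c8 has the single candidate 9 ⇒ r8c8=9.
Step 9. [r9c6∈{4,5,8}] 5 has one home in col 6: r9c6. So r9c6=5.
Step 10. [r3c4∈{1,2,8}] in col 4, 2 fits only at r3c4 ⇒ r3c4=2.
Step 11. [r7c2∈{1,4}] row 7 places 4 nowhere but r7c2. So r7c2=4.
Step 12. [r2c2∈{5}] nothing but 5 survives at r2c2. So r2c2=5.
Step 13. [r4c8∈{6,7}] in col 8, 7 fits only at r4c8 ⇒ r4c8=7.
Step 14. [r4c9∈{1}] r4c9 is down to just 1 ⇒ r4c9=1.
Step 15. [r9c7∈{1,6}] 1 has one home in col 7: r9c7. So r9c7=1.
Step 16. [r2c6∈{4}] only 4 remains possible at r2c6, so r2c6=4.
Step 17. [r5c9∈{2}] r5c9 is down to just 2, so r5c9=2.
Step 18. [r2c5∈{6}] r2c5's peers cover all but 6 ⇒ r2c5=6.
Step 19. [r5c8∈{8}] r5c8's peers cover all but 8 ⇒ r5c8=8.
Step 20. [r9c3∈{9}] nothing but 9 survives at r9c3 ⇒ r9c3=9.
Step 21. [r8c2∈{2}] r8c2 has the single candidate 2, so r8c2=2.
Step 22. [r4c1∈{5}] r4c1 has the single candidate 5. So r4c1=5.
Step 23. [r2c9∈{7}] r2c9 is down to just 7 ⇒ r2c9=7.
Step 24. [r4c7∈{6}] nothing but 6 survives at r4c7, so r4c7=6.
Step 25. [r3c8∈{3}] r3c8 has the single candidate 3 ⇒ r3c8=3.
Step 26. [r3c2∈{1}] r3c2 has the single candidate 1. So r3c2=1.
Step 27. [r9c8∈{6}] only 6 remains possible at r9c8, so r9c8=6.
Step 28. [r3c7∈{9}] r3c7's peers cover all but 9. So r3c7=9.
Step 29. [r1c7∈{2}] nothing but 2 survives at r1c7 ⇒ r1c7=2.
Step 30. [r7c1∈{7}] r7c1 is down to just 7 ⇒ r7c1=7.
Step 31. [r1c9∈{5}] r1c9 is down to just 5 ⇒ r1c9=5.
Step 32. [r8c5∈{4}] r8c5 has the single candidate 4, so r8c5=4.
Step 33. [r7c4∈{6}] r7c4 is down to just 6, so r7c4=6.
Step 34. [r7c3∈{1}] r7c3's peers cover all but 1, so r7c3=1.
Step 35. [r9c9∈{4}] r9c9 has the single candidate 4, so r9c9=4.
Step 36. [r9c1∈{8}] r9c1's peers cover all but 8. So r9c1=8.
Step 37. [r1c5∈{1}] r1c5's peers cover all but 1. So r1c5=1.
Step 38. [r8c4∈{8}] r8c4 is down to just 8. So r8c4=8.
Step 39. [r8c3∈{5}] r8c3 has the single candidate 5, so r8c3=5.
Step 40. [r6c4∈{1}] nothing but 1 survives at r6c4 ⇒ r6c4=1.
Step 41. [r3c6∈{8}] only 8 remains possible at r3c6 ⇒ r3c6=8.

Answer: 3 6 8 9 1 7 2 4 5 / 9 5 2 3 6 4 8 1 7 / 4 1 7 2 5 8 9 3 6 / 5 8 3 4 9 2 6 7 1 / 1 9 4 5 7 6 3 8 2 / 2 7 6 1 8 3 4 5 9 / 7 4 1 6 3 9 5 2 8 / 6 2 5 8 4 1 7 9 3 / 8 3 9 7 2 5 1 6 4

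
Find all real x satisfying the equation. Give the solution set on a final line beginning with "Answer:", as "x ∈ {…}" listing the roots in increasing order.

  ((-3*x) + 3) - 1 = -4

Step 1. [((-3*x) + 3) - 1 = -4] 1 comes off first (add 1). So sub: (-3*x) + 3 = -3.
Step 2. [(-3*x) + 3 = -3] +3 is outermost — subtract 3 both sides, so sub: -3*x = -6.
Step 3. [-3*x = -6] -3·(inner) — divide through by -3, so div: x = 2.

Answer: x ∈ {2}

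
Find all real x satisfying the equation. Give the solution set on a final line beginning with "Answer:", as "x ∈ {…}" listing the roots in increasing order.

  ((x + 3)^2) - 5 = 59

Step 1. [((x + 3)^2) - 5 = 59] add 5: x sits inside (… - 5), so sub: (x + 3)^2 = 64.
Step 2. [(x + 3)^2 = 64] LHS squared, RHS 64 ≥ 0: apply √ (±). So sqrt: x + 3 = 8 or -8.
Step 3. [x + 3 = 8 or -8] the outer +3 inverts by subtracting 3. So sub: x = 5 or -11.

Answer: x ∈ {-11, 5}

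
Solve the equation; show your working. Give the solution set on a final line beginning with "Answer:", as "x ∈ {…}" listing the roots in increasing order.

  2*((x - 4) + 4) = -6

Step 1. [2*((x - 4) + 4) = -6] 2 out front; divide by 2. So div: (x - 4) + 4 = -3.
Step 2. [(x - 4) + 4 = -3] 4 comes off first (subtract 4) ⇒ sub: x - 4 = -7.
Step 3. [x - 4 = -7] add 4: x sits inside (… - 4). So sub: x = -3.

Answer: x ∈ {-3}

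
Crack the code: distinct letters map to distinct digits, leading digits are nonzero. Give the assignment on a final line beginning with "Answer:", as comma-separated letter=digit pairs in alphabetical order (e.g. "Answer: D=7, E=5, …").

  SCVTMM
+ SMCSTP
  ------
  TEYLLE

Step 1. [col 1: M + P ≡ E (mod 10)] several values work for E in column 1 (M + P ≡ E (mod 10), carry-in 0); try E=0 ⇒ E=0.
Step 2. [col 1: M + P ≡ E (mod 10)] M=1 is one option consistent with column 1 (M + P ≡ E (mod 10), carry-in 0) — take it, so M=1.
Step 3. [col 1: M + P ≡ E (mod 10)] column 1: given M=1, E=0, carry-in 0, and digits 0,1 already taken and all letters distinct, M+P≡E (mod 10) forces P=9 ⇒ P=9.
Step 4. [col 2: M + T ≡ L (mod 10)] several values work for L in column 2 (M + T ≡ L (mod 10), carry-in 1); try L=7. So L=7.
Step 5. [col 2: M + T ≡ L (mod 10)] column 2 reads M+T+carry(1)=L with M=1, L=7; with digits 0,1,7,9 already taken and all letters distinct, the only value for T is 5. So T=5.
Step 6. [col 3: T + S ≡ L (mod 10)] column 3 reads T+S+carry(0)=L with T=5, L=7; with digits 0,1,5,7,9 already taken and all letters distinct, the only value for S is 2. So S=2.
Step 7. [col 4: V + C ≡ Y (mod 10)] column 4 reads V+C+carry(0)=Y with nothing yet; with digits 0,1,2,5,7,9 already taken and all letters distinct, the only value for Y is 4 ⇒ Y=4.
Step 8. [col 4: V + C ≡ Y (mod 10)] C=8 is one option consistent with column 4 (V + C ≡ Y (mod 10), carry-in 0) — take it, so C=8.
Step 9. [col 4: V + C ≡ Y (mod 10)] from column 4 (C=8, Y=4, carry-in 0, digits 0,1,2,4,5,7,8,9 already taken and all letters distinct): V must equal 6 ⇒ V=6.

Answer: C=8, E=0, L=7, M=1, P=9, S=2, T=5, V=6, Y=4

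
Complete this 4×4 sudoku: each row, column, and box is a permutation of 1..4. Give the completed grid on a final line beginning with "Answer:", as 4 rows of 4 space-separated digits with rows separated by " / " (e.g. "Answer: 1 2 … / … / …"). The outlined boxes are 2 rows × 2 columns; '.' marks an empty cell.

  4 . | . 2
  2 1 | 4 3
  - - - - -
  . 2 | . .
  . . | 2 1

Step 1. [r4c1∈{3}] r4c1 is down to just 3. So r4c1=3.
Step 2. [r1c3∈{1}] r1c3 has the single candidate 1 ⇒ r1c3=1.
Step 3. [r3c1∈{1}] only 1 remains possible at r3c1 ⇒ r3c1=1.
Step 4. [r1c2∈{3}] nothing but 3 survives at r1c2. So r1c2=3.
Step 5. [r3c3∈{3}] only 3 remains possible at r3c3. So r3c3=3.
Step 6. [r4c2∈{4}] nothing but 4 survives at r4c2, so r4c2=4.
Step 7. [r3c4∈{4}] r3c4's peers cover all but 4. So r3c4=4.

Answer: 4 3 1 2 / 2 1 4 3 / 1 2 3 4 / 3 4 2 1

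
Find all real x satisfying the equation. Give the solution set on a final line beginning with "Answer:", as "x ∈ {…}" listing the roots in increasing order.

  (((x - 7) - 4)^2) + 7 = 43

Step 1. [(((x - 7) - 4)^2) + 7 = 43] peel the +7: subtract 7 from each side. So sub: ((x - 7) - 4)^2 = 36.
Step 2. [((x - 7) - 4)^2 = 36] LHS squared, RHS 36 ≥ 0: apply √ (±), so sqrt: (x - 7) - 4 = 6 or -6.
Step 3. [(x - 7) - 4 = 6 or -6] 4 comes off first (add 4), so sub: x - 7 = 10 or -2.
Step 4. [x - 7 = 10 or -2] 7 comes off first (add 7). So sub: x = 17 or 5.

Answer: x ∈ {5, 17}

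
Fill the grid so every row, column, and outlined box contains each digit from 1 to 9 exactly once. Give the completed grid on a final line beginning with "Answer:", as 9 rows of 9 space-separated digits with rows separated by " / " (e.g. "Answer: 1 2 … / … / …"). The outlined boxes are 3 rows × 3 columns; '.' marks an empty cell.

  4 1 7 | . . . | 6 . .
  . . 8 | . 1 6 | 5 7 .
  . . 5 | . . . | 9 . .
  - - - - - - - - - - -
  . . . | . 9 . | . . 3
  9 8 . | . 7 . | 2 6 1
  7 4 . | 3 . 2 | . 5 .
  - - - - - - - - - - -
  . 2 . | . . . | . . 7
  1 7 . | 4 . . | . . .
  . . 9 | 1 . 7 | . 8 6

Step 1. [r8c7∈{3}] only 3 remains possible at r8c7, so r8c7=3.
Step 2. [r7c1∈{3,5,6,8}] col 1 places 8 nowhere but r7c1. So r7c1=8.
Step 3. [r3c5∈{2,3,4,8}] col 5 places 4 nowhere but r3c5 ⇒ r3c5=4.
Step 4. [r5c4∈{5}] nothing but 5 survives at r5c4. So r5c4=5.
Step 5. [r9c5∈{2,3,5}] r9c5 is the only open cell in row 9 admitting 2. So r9c5=2.
Step 6. [r8c3∈{6}] only 6 remains possible at r8c3. So r8c3=6.
Step 7. [r8c9∈{2,5,9}] col 9 places 5 nowhere but r8c9, so r8c9=5.
Step 8. [r9c7∈{4}] r9c7 is down to just 4, so r9c7=4.
Step 9. [r8c8∈{2,9}] 2 has one home in row 8: r8c8. So r8c8=2.
Step 10. [r8c6∈{8,9}] 9 has one home in row 8: r8c6. So r8c6=9.
Step 11. [r1c4∈{2,8,9}] row 1 places 9 nowhere but r1c4, so r1c4=9.
Step 12. [r2c4∈{2}] r2c4's peers cover all but 2, so r2c4=2.
Step 13. [r2c1∈{3}] nothing but 3 survives at r2c1 ⇒ r2c1=3.
Step 14. [r3c1∈{2,6}] r3c1 is the only open cell in box 1 admitting 2, so r3c1=2.
Step 15. [r3c9∈{8}] r3c9 is down to just 8 ⇒ r3c9=8.
Step 16. [r3c6∈{3}] r3c6 is down to just 3. So r3c6=3.
Step 17. [r4c4∈{6,8}] r4c4 is the only open cell in col 4 admitting 8 ⇒ r4c4=8.
Step 18. [r7c5∈{3,5,6}] r7c5 is the only open cell in col 5 admitting 3, so r7c5=3.
Step 19. [r1c5∈{5,8}] 5 has one home in col 5: r1c5, so r1c5=5.
Step 20. [r4c1∈{5,6}] col 1 places 6 nowhere but r4c1. So r4c1=6.
Step 21. [r4c6∈{1,4}] across col 6, 1 lands solely at r4c6, so r4c6=1.
Step 22. [r7c7∈{1}] r7c7's peers cover all but 1 ⇒ r7c7=1.
Step 23. [r4c2∈{5}] r4c2's peers cover all but 5 ⇒ r4c2=5.
Step 24. [r7c8∈{9}] r7c8 is down to just 9, so r7c8=9.
Step 25. [r7c4∈{6}] r7c4 is down to just 6, so r7c4=6.
Step 26. [r1c6∈{8}] r1c6's peers cover all but 8, so r1c6=8.
Step 27. [r1c9∈{2}] nothing but 2 survives at r1c9, so r1c9=2.
Step 28. [r6c5∈{6}] only 6 remains possible at r6c5, so r6c5=6.
Step 29. [r6c9∈{9}] r6c9's peers cover all but 9 ⇒ r6c9=9.
Step 30. [r6c3∈{1}] r6c3's peers cover all but 1, so r6c3=1.
Step 31. [r4c3∈{2}] r4c3 is down to just 2. So r4c3=2.
Step 32. [r9c2∈{3}] r9c2's peers cover all but 3. So r9c2=3.
Step 33. [r9c1∈{5}] r9c1 is down to just 5, so r9c1=5.
Step 34. [r3c4∈{7}] nothing but 7 survives at r3c4 ⇒ r3c4=7.
Step 35. [r3c2∈{6}] only 6 remains possible at r3c2, so r3c2=6.
Step 36. [r2c9∈{4}] nothing but 4 survives at r2c9 ⇒ r2c9=4.
Step 37. [r2c2∈{9}] r2c2 is down to just 9. So r2c2=9.
Step 38. [r3c8∈{1}] nothing but 1 survives at r3c8 ⇒ r3c8=1.
Step 39. [r4c8∈{4}] only 4 remains possible at r4c8 ⇒ r4c8=4.
Step 40. [r5c6∈{4}] r5c6 has the single candidate 4 ⇒ r5c6=4.
Step 41. [r7c6∈{5}] r7c6's peers cover all but 5, so r7c6=5.
Step 42. [r4c7∈{7}] only 7 remains possible at r4c7. So r4c7=7.
Step 43. [r8c5∈{8}] r8c5 is down to just 8, so r8c5=8.
Step 44. [r5c3∈{3}] r5c3 has the single candidate 3 ⇒ r5c3=3.
Step 45. [r7c3∈{4}] r7c3's peers cover all but 4, so r7c3=4.
Step 46. [r6c7∈{8}] r6c7 has the single candidate 8. So r6c7=8.
Step 47. [r1c8∈{3}] r1c8 has the single candidate 3. So r1c8=3.

Answer: 4 1 7 9 5 8 6 3 2 / 3 9 8 2 1 6 5 7 4 / 2 6 5 7 4 3 9 1 8 / 6 5 2 8 9 1 7 4 3 / 9 8 3 5 7 4 2 6 1 / 7 4 1 3 6 2 8 5 9 / 8 2 4 6 3 5 1 9 7 / 1 7 6 4 8 9 3 2 5 / 5 3 9 1 2 7 4 8 6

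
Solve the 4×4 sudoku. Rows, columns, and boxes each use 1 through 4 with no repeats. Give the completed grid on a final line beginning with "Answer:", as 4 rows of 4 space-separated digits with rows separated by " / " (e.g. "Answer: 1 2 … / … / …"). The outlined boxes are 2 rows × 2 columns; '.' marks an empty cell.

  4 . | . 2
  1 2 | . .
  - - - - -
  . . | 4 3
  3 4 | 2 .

Step 1. [r2c3∈{3}] r2c3 has the single candidate 3 ⇒ r2c3=3.
Step 2. [r1c2∈{3}] only 3 remains possible at r1c2, so r1c2=3.
Step 3. [r3c1∈{2}] only 2 remains possible at r3c1 ⇒ r3c1=2.
Step 4. [r4c4∈{1}] r4c4 has the single candidate 1, so r4c4=1.
Step 5. [r3c2∈{1}] r3c2 has the single candidate 1 ⇒ r3c2=1.
Step 6. [r2c4∈{4}] r2c4's peers cover all but 4 ⇒ r2c4=4.
Step 7. [r1c3∈{1}] nothing but 1 survives at r1c3, so r1c3=1.

Answer: 4 3 1 2 / 1 2 3 4 / 2 1 4 3 / 3 4 2 1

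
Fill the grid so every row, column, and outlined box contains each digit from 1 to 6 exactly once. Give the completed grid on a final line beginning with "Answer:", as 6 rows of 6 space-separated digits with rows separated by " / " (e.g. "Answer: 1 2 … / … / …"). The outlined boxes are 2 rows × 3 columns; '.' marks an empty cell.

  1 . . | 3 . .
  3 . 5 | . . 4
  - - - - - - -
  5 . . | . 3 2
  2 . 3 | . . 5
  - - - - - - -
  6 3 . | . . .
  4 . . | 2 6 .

Step 1. [r5c6∈{1}] nothing but 1 survives at r5c6 ⇒ r5c6=1.
Step 2. [r1c6∈{6}] r1c6 is down to just 6 ⇒ r1c6=6.
Step 3. [r3c3∈{1,4,6}] 6 has one home in col 3: r3c3, so r3c3=6.
Step 4. [r2c4∈{1}] only 1 remains possible at r2c4 ⇒ r2c4=1.
Step 5. [r3c4∈{4}] nothing but 4 survives at r3c4 ⇒ r3c4=4.
Step 6. [r1c5∈{2,5}] in row 1, 5 fits only at r1c5 ⇒ r1c5=5.
Step 7. [r1c3∈{2,4}] in col 3, 4 fits only at r1c3 ⇒ r1c3=4.
Step 8. [r3c2∈{1}] nothing but 1 survives at r3c2, so r3c2=1.
Step 9. [r2c5∈{2}] r2c5 has the single candidate 2. So r2c5=2.
Step 10. [r6c3∈{1}] r6c3's peers cover all but 1. So r6c3=1.
Step 11. [r6c6∈{3}] r6c6's peers cover all but 3. So r6c6=3.
Step 12. [r4c4∈{6}] only 6 remains possible at r4c4. So r4c4=6.
Step 13. [r2c2∈{6}] only 6 remains possible at r2c2 ⇒ r2c2=6.
Step 14. [r5c5∈{4}] r5c5 has the single candidate 4 ⇒ r5c5=4.
Step 15. [r6c2∈{5}] r6c2 is down to just 5 ⇒ r6c2=5.
Step 16. [r1c2∈{2}] r1c2 is down to just 2. So r1c2=2.
Step 17. [r4c2∈{4}] r4c2 has the single candidate 4, so r4c2=4.
Step 18. [r4c5∈{1}] r4c5 has the single candidate 1. So r4c5=1.
Step 19. [r5c4∈{5}] r5c4 has the single candidate 5, so r5c4=5.
Step 20. [r5c3∈{2}] r5c3's peers cover all but 2, so r5c3=2.

Answer: 1 2 4 3 5 6 / 3 6 5 1 2 4 / 5 1 6 4 3 2 / 2 4 3 6 1 5 / 6 3 2 5 4 1 / 4 5 1 2 6 3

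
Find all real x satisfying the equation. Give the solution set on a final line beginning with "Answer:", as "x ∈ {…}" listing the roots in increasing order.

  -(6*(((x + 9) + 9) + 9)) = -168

Step 1. [-(6*(((x + 9) + 9) + 9)) = -168] LHS negated; negate both sides, so neg: 6*(((x + 9) + 9) + 9) = 168.
Step 2. [6*(((x + 9) + 9) + 9) = 168] divide by the outer 6, so div: ((x + 9) + 9) + 9 = 28.
Step 3. [((x + 9) + 9) + 9 = 28] +9 is outermost — subtract 9 both sides, so sub: (x + 9) + 9 = 19.
Step 4. [(x + 9) + 9 = 19] 9 comes off first (subtract 9), so sub: x + 9 = 10.
Step 5. [x + 9 = 10] the outer +9 inverts by subtracting 9 ⇒ sub: x = 1.

Answer: x ∈ {1}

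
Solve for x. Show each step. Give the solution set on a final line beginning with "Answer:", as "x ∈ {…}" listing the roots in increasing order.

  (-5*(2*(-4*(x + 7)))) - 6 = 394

Step 1. [(-5*(2*(-4*(x + 7)))) - 6 = 394] 6 comes off first (add 6). So sub: -5*(2*(-4*(x + 7))) = 400.
Step 2. [-5*(2*(-4*(x + 7))) = 400] leading coefficient -5: divide by -5 ⇒ div: 2*(-4*(x + 7)) = -80.
Step 3. [2*(-4*(x + 7)) = -80] 2·(inner) — divide through by 2. So div: -4*(x + 7) = -40.
Step 4. [-4*(x + 7) = -40] -4·(inner) — divide through by -4 ⇒ div: x + 7 = 10.
Step 5. [x + 7 = 10] subtract 7: x sits inside (… + 7). So sub: x = 3.

Answer: x ∈ {3}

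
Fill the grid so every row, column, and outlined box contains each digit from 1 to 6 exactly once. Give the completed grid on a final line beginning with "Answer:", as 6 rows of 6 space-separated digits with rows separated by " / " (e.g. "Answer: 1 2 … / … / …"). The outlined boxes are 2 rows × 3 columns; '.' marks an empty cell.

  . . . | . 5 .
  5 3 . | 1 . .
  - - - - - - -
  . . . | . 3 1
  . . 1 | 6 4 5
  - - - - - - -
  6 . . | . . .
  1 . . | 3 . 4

Step 1. [r2c3∈{2,4,6}] row 2 places 4 nowhere but r2c3. So r2c3=4.
Step 2. [r5c6∈{2}] r5c6's peers cover all but 2 ⇒ r5c6=2.
Step 3. [r4c2∈{2}] only 2 remains possible at r4c2 ⇒ r4c2=2.
Step 4. [r6c2∈{5}] only 5 remains possible at r6c2, so r6c2=5.
Step 5. [r1c1∈{2}] r1c1 is down to just 2. So r1c1=2.
Step 6. [r1c3∈{6}] r1c3 has the single candidate 6, so r1c3=6.
Step 7. [r3c1∈{4}] nothing but 4 survives at r3c1 ⇒ r3c1=4.
Step 8. [r2c5∈{2,6}] across row 2, 2 lands solely at r2c5 ⇒ r2c5=2.
Step 9. [r1c2∈{1}] r1c2 has the single candidate 1, so r1c2=1.
Step 10. [r2c6∈{6}] r2c6's peers cover all but 6, so r2c6=6.
Step 11. [r6c5∈{6}] r6c5 is down to just 6. So r6c5=6.
Step 12. [r5c4∈{5}] r5c4's peers cover all but 5. So r5c4=5.
Step 13. [r3c3∈{5}] only 5 remains possible at r3c3, so r3c3=5.
Step 14. [r3c2∈{6}] r3c2 has the single candidate 6, so r3c2=6.
Step 15. [r1c6∈{3}] r1c6 is down to just 3 ⇒ r1c6=3.
Step 16. [r4c1∈{3}] nothing but 3 survives at r4c1. So r4c1=3.
Step 17. [r1c4∈{4}] r1c4 has the single candidate 4. So r1c4=4.
Step 18. [r3c4∈{2}] r3c4 has the single candidate 2, so r3c4=2.
Step 19. [r5c3∈{3}] r5c3 has the single candidate 3, so r5c3=3.
Step 20. [r5c2∈{4}] only 4 remains possible at r5c2 ⇒ r5c2=4.
Step 21. [r6c3∈{2}] r6c3 has the single candidate 2 ⇒ r6c3=2.
Step 22. [r5c5∈{1}] only 1 remains possible at r5c5. So r5c5=1.

Answer: 2 1 6 4 5 3 / 5 3 4 1 2 6 / 4 6 5 2 3 1 / 3 2 1 6 4 5 / 6 4 3 5 1 2 / 1 5 2 3 6 4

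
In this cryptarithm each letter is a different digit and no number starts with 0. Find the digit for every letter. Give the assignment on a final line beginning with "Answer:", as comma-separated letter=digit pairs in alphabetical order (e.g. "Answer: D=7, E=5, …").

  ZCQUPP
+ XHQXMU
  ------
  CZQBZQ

Step 1. [col 1: P + U ≡ Q (mod 10)] column 1 (P + U ≡ Q (mod 10), carry-in 0) doesn't pin Q yet; pick Q=9 and continue. So Q=9.
Step 2. [col 1: P + U ≡ Q (mod 10)] several values work for P in column 1 (P + U ≡ Q (mod 10), carry-in 0); try P=1 ⇒ P=1.
Step 3. [col 1: P + U ≡ Q (mod 10)] column 1 reads P+U+carry(0)=Q with P=1, Q=9; with digits 1,9 already taken and all letters distinct, the only value for U is 8, so U=8.
Step 4. [col 2: P + M ≡ Z (mod 10)] several values work for Z in column 2 (P + M ≡ Z (mod 10), carry-in 0); try Z=4, so Z=4.
Step 5. [col 2: P + M ≡ Z (mod 10)] in column 2 we have P+M≡Z with carry-in 0; given P=1, Z=4 and digits 1,4,8,9 already taken and all letters distinct, that pins M to 3 ⇒ M=3.
Step 6. [col 3: U + X ≡ B (mod 10)] several values work for X in column 3 (U + X ≡ B (mod 10), carry-in 0); try X=2, so X=2.
Step 7. [col 3: U + X ≡ B (mod 10)] in column 3 we have U+X≡B with carry-in 0; given U=8, X=2 and digits 1,2,3,4,8,9 already taken and all letters distinct, that pins B to 0. So B=0.
Step 8. [col 5: C + H ≡ Z (mod 10)] several values work for C in column 5 (C + H ≡ Z (mod 10), carry-in 1); try C=7. So C=7.
Step 9. [col 5: C + H ≡ Z (mod 10)] in column 5 we have C+H≡Z with carry-in 1; given C=7, Z=4 and digits 0,1,2,3,4,7,8,9 already taken and all letters distinct, that pins H to 6, so H=6.

Answer: B=0, C=7, H=6, M=3, P=1, Q=9, U=8, X=2, Z=4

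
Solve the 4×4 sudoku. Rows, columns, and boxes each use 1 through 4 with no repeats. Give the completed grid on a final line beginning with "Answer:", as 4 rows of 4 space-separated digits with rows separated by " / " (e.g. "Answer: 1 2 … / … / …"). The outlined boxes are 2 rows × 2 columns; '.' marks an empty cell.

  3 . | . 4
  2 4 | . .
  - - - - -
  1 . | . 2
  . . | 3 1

Step 1. [r1c2∈{1}] r1c2 is down to just 1, so r1c2=1.
Step 2. [r3c2∈{3}] r3c2's peers cover all but 3, so r3c2=3.
Step 3. [r4c1∈{4}] r4c1 is down to just 4. So r4c1=4.
Step 4. [r3c3∈{4}] nothing but 4 survives at r3c3 ⇒ r3c3=4.
Step 5. [r1c3∈{2}] r1c3 is down to just 2. So r1c3=2.
Step 6. [r4c2∈{2}] r4c2 has the single candidate 2. So r4c2=2.
Step 7. [r2c3∈{1}] r2c3 has the single candidate 1. So r2c3=1.
Step 8. [r2c4∈{3}] only 3 remains possible at r2c4 ⇒ r2c4=3.

Answer: 3 1 2 4 / 2 4 1 3 / 1 3 4 2 / 4 2 3 1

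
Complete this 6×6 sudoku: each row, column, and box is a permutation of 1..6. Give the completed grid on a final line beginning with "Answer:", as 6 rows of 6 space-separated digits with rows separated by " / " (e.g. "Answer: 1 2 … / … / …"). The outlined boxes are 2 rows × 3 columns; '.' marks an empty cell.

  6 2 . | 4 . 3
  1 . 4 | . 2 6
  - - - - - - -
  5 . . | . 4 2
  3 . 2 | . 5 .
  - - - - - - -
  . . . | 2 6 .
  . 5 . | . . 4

Step 1. [r4c6∈{1}] r4c6 has the single candidate 1 ⇒ r4c6=1.
Step 2. [r6c3∈{1,3,6}] row 6 places 6 nowhere but r6c3, so r6c3=6.
Step 3. [r5c3∈{1,3}] across col 3, 3 lands solely at r5c3 ⇒ r5c3=3.
Step 4. [r5c2∈{1,4}] 1 has one home in row 5: r5c2, so r5c2=1.
Step 5. [r6c4∈{1,3}] 1 has one home in col 4: r6c4 ⇒ r6c4=1.
Step 6. [r3c2∈{6}] nothing but 6 survives at r3c2, so r3c2=6.
Step 7. [r5c6∈{5}] r5c6 is down to just 5. So r5c6=5.
Step 8. [r6c5∈{3}] only 3 remains possible at r6c5, so r6c5=3.
Step 9. [r4c2∈{4}] r4c2 has the single candidate 4. So r4c2=4.
Step 10. [r4c4∈{6}] r4c4 is down to just 6 ⇒ r4c4=6.
Step 11. [r1c5∈{1}] r1c5 is down to just 1, so r1c5=1.
Step 12. [r3c3∈{1}] r3c3 is down to just 1, so r3c3=1.
Step 13. [r6c1∈{2}] nothing but 2 survives at r6c1. So r6c1=2.
Step 14. [r2c2∈{3}] r2c2's peers cover all but 3. So r2c2=3.
Step 15. [r1c3∈{5}] r1c3 has the single candidate 5 ⇒ r1c3=5.
Step 16. [r5c1∈{4}] r5c1 has the single candidate 4 ⇒ r5c1=4.
Step 17. [r2c4∈{5}] r2c4's peers cover all but 5 ⇒ r2c4=5.
Step 18. [r3c4∈{3}] r3c4's peers cover all but 3, so r3c4=3.

Answer: 6 2 5 4 1 3 / 1 3 4 5 2 6 / 5 6 1 3 4 2 / 3 4 2 6 5 1 / 4 1 3 2 6 5 / 2 5 6 1 3 4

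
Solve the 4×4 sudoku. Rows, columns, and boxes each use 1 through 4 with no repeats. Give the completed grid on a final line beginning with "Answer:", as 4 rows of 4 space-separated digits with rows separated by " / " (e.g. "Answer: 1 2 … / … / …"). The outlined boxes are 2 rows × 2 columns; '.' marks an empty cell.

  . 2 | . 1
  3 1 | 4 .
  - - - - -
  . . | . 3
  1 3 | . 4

Step 1. [r3c1∈{2,4}] col 1 places 2 nowhere but r3c1, so r3c1=2.
Step 2. [r1c1∈{4}] r1c1 is down to just 4. So r1c1=4.
Step 3. [r2c4∈{2}] r2c4 has the single candidate 2, so r2c4=2.
Step 4. [r3c2∈{4}] only 4 remains possible at r3c2 ⇒ r3c2=4.
Step 5. [r1c3∈{3}] only 3 remains possible at r1c3, so r1c3=3.
Step 6. [r4c3∈{2}] only 2 remains possible at r4c3 ⇒ r4c3=2.
Step 7. [r3c3∈{1}] r3c3 is down to just 1 ⇒ r3c3=1.

Answer: 4 2 3 1 / 3 1 4 2 / 2 4 1 3 / 1 3 2 4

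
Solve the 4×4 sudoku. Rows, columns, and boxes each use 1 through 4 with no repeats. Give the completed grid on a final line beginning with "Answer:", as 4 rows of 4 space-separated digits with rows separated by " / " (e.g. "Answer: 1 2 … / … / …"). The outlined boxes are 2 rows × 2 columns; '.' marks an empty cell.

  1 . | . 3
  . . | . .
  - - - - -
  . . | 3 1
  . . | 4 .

Step 1. [r1c2∈{2,4}] in row 1, 4 fits only at r1c2, so r1c2=4.
Step 2. [r3c2∈{2}] only 2 remains possible at r3c2. So r3c2=2.
Step 3. [r2c1∈{2,3}] col 1 places 2 nowhere but r2c1 ⇒ r2c1=2.
Step 4. [r2c2∈{3}] nothing but 3 survives at r2c2. So r2c2=3.
Step 5. [r2c4∈{4}] only 4 remains possible at r2c4, so r2c4=4.
Step 6. [r4c2∈{1}] r4c2 has the single candidate 1 ⇒ r4c2=1.
Step 7. [r2c3∈{1}] r2c3 is down to just 1 ⇒ r2c3=1.
Step 8. [r4c4∈{2}] r4c4 has the single candidate 2, so r4c4=2.
Step 9. [r4c1∈{3}] only 3 remains possible at r4c1, so r4c1=3.
Step 10. [r3c1∈{4}] r3c1 has the single candidate 4 ⇒ r3c1=4.
Step 11. [r1c3∈{2}] nothing but 2 survives at r1c3, so r1c3=2.

Answer: 1 4 2 3 / 2 3 1 4 / 4 2 3 1 / 3 1 4 2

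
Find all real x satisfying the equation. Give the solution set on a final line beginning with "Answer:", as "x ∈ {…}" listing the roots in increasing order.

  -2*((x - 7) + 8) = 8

Step 1. [-2*((x - 7) + 8) = 8] -2·(inner) — divide through by -2 ⇒ div: (x - 7) + 8 = -4.
Step 2. [(x - 7) + 8 = -4] subtract 8: x sits inside (… + 8). So sub: x - 7 = -12.
Step 3. [x - 7 = -12] the outer -7 inverts by adding 7 ⇒ sub: x = -5.

Answer: x ∈ {-5}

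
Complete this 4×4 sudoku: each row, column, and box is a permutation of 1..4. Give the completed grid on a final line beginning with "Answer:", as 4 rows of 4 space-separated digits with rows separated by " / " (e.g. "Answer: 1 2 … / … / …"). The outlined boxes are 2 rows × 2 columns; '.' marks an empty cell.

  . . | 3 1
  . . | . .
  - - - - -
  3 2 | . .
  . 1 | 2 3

Step 1. [r2c3∈{4}] nothing but 4 survives at r2c3 ⇒ r2c3=4.
Step 2. [r1c1∈{2,4}] 2 has one home in row 1: r1c1. So r1c1=2.
Step 3. [r3c4∈{4}] r3c4's peers cover all but 4 ⇒ r3c4=4.
Step 4. [r2c1∈{1}] r2c1 has the single candidate 1 ⇒ r2c1=1.
Step 5. [r2c2∈{3}] nothing but 3 survives at r2c2, so r2c2=3.
Step 6. [r2c4∈{2}] nothing but 2 survives at r2c4 ⇒ r2c4=2.
Step 7. [r1c2∈{4}] r1c2's peers cover all but 4. So r1c2=4.
Step 8. [r3c3∈{1}] r3c3's peers cover all but 1, so r3c3=1.
Step 9. [r4c1∈{4}] nothing but 4 survives at r4c1, so r4c1=4.

Answer: 2 4 3 1 / 1 3 4 2 / 3 2 1 4 / 4 1 2 3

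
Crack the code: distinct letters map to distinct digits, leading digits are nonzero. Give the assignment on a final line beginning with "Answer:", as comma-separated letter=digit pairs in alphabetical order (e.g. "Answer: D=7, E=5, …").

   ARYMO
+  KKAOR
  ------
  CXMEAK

Step 1. [col 1: O + R ≡ K (mod 10)] no forcing yet in column 1 (carry-in 0); R=9 is free and consistent — try it ⇒ R=9.
Step 2. [C] the sum has 6 digits but both addends have 5; that extra leading digit C is the final carry, namely 1. So C=1.
Step 3. [col 1: O + R ≡ K (mod 10)] several values work for K in column 1 (O + R ≡ K (mod 10), carry-in 0); try K=6 ⇒ K=6.
Step 4. [col 1: O + R ≡ K (mod 10)] from column 1 (R=9, K=6, carry-in 0, digits 1,6,9 already taken and all letters distinct): O must equal 7. So O=7.
Step 5. [col 2: M + O ≡ A (mod 10)] column 2 (M + O ≡ A (mod 10), carry-in 1) doesn't pin A yet; pick A=3 and continue. So A=3.
Step 6. [col 2: M + O ≡ A (mod 10)] in column 2 we have M+O≡A with carry-in 1; given O=7, A=3 and digits 1,3,6,7,9 already taken and all letters distinct, that pins M to 5. So M=5.
Step 7. [col 3: Y + A ≡ E (mod 10)] Y=4 is one option consistent with column 3 (Y + A ≡ E (mod 10), carry-in 1) — take it, so Y=4.
Step 8. [col 3: Y + A ≡ E (mod 10)] column 3: given Y=4, A=3, carry-in 1, and digits 1,3,4,5,6,7,9 already taken and all letters distinct, Y+A≡E (mod 10) forces E=8, so E=8.
Step 9. [col 5: A + K ≡ X (mod 10)] from column 5 (A=3, K=6, carry-in 1, digits 1,3,4,5,6,7,8,9 already taken and all letters distinct): X must equal 0, so X=0.

Answer: A=3, C=1, E=8, K=6, M=5, O=7, R=9, X=0, Y=4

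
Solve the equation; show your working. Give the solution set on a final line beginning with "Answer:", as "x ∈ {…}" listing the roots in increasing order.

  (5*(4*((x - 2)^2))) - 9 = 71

Step 1. [(5*(4*((x - 2)^2))) - 9 = 71] add 9: x sits inside (… - 9), so sub: 5*(4*((x - 2)^2)) = 80.
Step 2. [5*(4*((x - 2)^2)) = 80] 5 out front; divide by 5 ⇒ div: 4*((x - 2)^2) = 16.
Step 3. [4*((x - 2)^2) = 16] 4·(inner) — divide through by 4. So div: (x - 2)^2 = 4.
Step 4. [(x - 2)^2 = 4] 4 ≥ 0, LHS is (·)² — take ±√. So sqrt: x - 2 = 2 or -2.
Step 5. [x - 2 = 2 or -2] 2 comes off first (add 2). So sub: x = 4 or 0.

Answer: x ∈ {0, 4}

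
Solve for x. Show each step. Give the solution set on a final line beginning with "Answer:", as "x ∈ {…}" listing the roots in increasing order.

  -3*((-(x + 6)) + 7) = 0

Step 1. [-3*((-(x + 6)) + 7) = 0] divide by the outer -3. So div: (-(x + 6)) + 7 = 0.
Step 2. [(-(x + 6)) + 7 = 0] subtract 7: x sits inside (… + 7), so sub: -(x + 6) = -7.
Step 3. [-(x + 6) = -7] LHS negated; negate both sides. So neg: x + 6 = 7.
Step 4. [x + 6 = 7] peel the +6: subtract 6 from each side. So sub: x = 1.

Answer: x ∈ {1}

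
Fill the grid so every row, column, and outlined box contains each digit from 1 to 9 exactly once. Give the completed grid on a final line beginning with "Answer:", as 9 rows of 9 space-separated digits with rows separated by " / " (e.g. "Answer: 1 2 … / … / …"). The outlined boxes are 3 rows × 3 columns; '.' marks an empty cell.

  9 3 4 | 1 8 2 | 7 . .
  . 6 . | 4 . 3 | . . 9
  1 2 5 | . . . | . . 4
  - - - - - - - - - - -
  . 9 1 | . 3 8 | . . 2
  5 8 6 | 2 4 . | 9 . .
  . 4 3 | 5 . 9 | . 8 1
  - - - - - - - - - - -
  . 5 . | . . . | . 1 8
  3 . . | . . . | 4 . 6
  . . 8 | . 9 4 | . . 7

Step 1. [r8c2∈{1,7}] across col 2, 7 lands solely at r8c2. So r8c2=7.
Step 2. [r1c8∈{5,6}] r1c8 is the only open cell in row 1 admitting 6 ⇒ r1c8=6.
Step 3. [r2c5∈{5,7}] r2c5 is the only open cell in box 2 admitting 5 ⇒ r2c5=5.
Step 4. [r4c1∈{7}] r4c1 is down to just 7 ⇒ r4c1=7.
Step 5. [r4c4∈{6}] r4c4's peers cover all but 6. So r4c4=6.
Step 6. [r8c8∈{2,5,9}] col 8 places 9 nowhere but r8c8, so r8c8=9.
Step 7. [r8c3∈{2}] only 2 remains possible at r8c3 ⇒ r8c3=2.
Step 8. [r7c5∈{2,6,7}] col 5 places 2 nowhere but r7c5, so r7c5=2.
Step 9. [r7c7∈{3}] nothing but 3 survives at r7c7. So r7c7=3.
Step 10. [r7c6∈{6,7}] in box 8, 6 fits only at r7c6 ⇒ r7c6=6.
Step 11. [r3c6∈{7}] r3c6 is down to just 7, so r3c6=7.
Step 12. [r2c7∈{1,2,8}] across row 2, 1 lands solely at r2c7. So r2c7=1.
Step 13. [r9c7∈{2,5}] col 7 places 2 nowhere but r9c7, so r9c7=2.
Step 14. [r5c6∈{1}] r5c6 has the single candidate 1. So r5c6=1.
Step 15. [r3c8∈{3}] only 3 remains possible at r3c8 ⇒ r3c8=3.
Step 16. [r9c8∈{5}] r9c8 is down to just 5 ⇒ r9c8=5.
Step 17. [r7c4∈{7}] r7c4 is down to just 7, so r7c4=7.
Step 18. [r6c1∈{2}] nothing but 2 survives at r6c1. So r6c1=2.
Step 19. [r3c4∈{9}] only 9 remains possible at r3c4 ⇒ r3c4=9.
Step 20. [r7c3∈{9}] r7c3 has the single candidate 9, so r7c3=9.
Step 21. [r8c6∈{5}] r8c6 is down to just 5. So r8c6=5.
Step 22. [r8c5∈{1}] r8c5 is down to just 1, so r8c5=1.
Step 23. [r2c1∈{8}] nothing but 8 survives at r2c1 ⇒ r2c1=8.
Step 24. [r4c8∈{4}] r4c8's peers cover all but 4 ⇒ r4c8=4.
Step 25. [r5c9∈{3}] r5c9 has the single candidate 3, so r5c9=3.
Step 26. [r2c3∈{7}] nothing but 7 survives at r2c3, so r2c3=7.
Step 27. [r6c5∈{7}] r6c5's peers cover all but 7 ⇒ r6c5=7.
Step 28. [r3c7∈{8}] r3c7's peers cover all but 8. So r3c7=8.
Step 29. [r7c1∈{4}] only 4 remains possible at r7c1 ⇒ r7c1=4.
Step 30. [r5c8∈{7}] r5c8 is down to just 7, so r5c8=7.
Step 31. [r9c4∈{3}] only 3 remains possible at r9c4, so r9c4=3.
Step 32. [r2c8∈{2}] r2c8 has the single candidate 2, so r2c8=2.
Step 33. [r6c7∈{6}] r6c7 has the single candidate 6 ⇒ r6c7=6.
Step 34. [r1c9∈{5}] nothing but 5 survives at r1c9. So r1c9=5.
Step 35. [r8c4∈{8}] nothing but 8 survives at r8c4, so r8c4=8.
Step 36. [r9c1∈{6}] nothing but 6 survives at r9c1 ⇒ r9c1=6.
Step 37. [r3c5∈{6}] r3c5 is down to just 6 ⇒ r3c5=6.
Step 38. [r4c7∈{5}] nothing but 5 survives at r4c7, so r4c7=5.
Step 39. [r9c2∈{1}] only 1 remains possible at r9c2. So r9c2=1.

Answer: 9 3 4 1 8 2 7 6 5 / 8 6 7 4 5 3 1 2 9 / 1 2 5 9 6 7 8 3 4 / 7 9 1 6 3 8 5 4 2 / 5 8 6 2 4 1 9 7 3 / 2 4 3 5 7 9 6 8 1 / 4 5 9 7 2 6 3 1 8 / 3 7 2 8 1 5 4 9 6 / 6 1 8 3 9 4 2 5 7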